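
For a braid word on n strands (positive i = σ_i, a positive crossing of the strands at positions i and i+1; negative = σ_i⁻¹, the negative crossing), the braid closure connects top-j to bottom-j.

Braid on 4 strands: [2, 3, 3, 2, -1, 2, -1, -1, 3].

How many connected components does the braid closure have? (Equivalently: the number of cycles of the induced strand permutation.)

Track the strand permutation on 4 strands, starting from identity.
  step 1: s2 swaps positions 2,3 -> [1 3 2 4]
  step 2: s3 swaps positions 3,4 -> [1 3 4 2]
  step 3: s3 swaps positions 3,4 -> [1 3 2 4]
  step 4: s2 swaps positions 2,3 -> [1 2 3 4]
  step 5: s1^-1 swaps positions 1,2 -> [2 1 3 4]
  step 6: s2 swaps positions 2,3 -> [2 3 1 4]
  step 7: s1^-1 swaps positions 1,2 -> [3 2 1 4]
  step 8: s1^-1 swaps positions 1,2 -> [2 3 1 4]
  step 9: s3 swaps positions 3,4 -> [2 3 4 1]
Final permutation (position -> original strand): [2 3 4 1]
Closure components = cycle count of this permutation = 1.

Answer: 1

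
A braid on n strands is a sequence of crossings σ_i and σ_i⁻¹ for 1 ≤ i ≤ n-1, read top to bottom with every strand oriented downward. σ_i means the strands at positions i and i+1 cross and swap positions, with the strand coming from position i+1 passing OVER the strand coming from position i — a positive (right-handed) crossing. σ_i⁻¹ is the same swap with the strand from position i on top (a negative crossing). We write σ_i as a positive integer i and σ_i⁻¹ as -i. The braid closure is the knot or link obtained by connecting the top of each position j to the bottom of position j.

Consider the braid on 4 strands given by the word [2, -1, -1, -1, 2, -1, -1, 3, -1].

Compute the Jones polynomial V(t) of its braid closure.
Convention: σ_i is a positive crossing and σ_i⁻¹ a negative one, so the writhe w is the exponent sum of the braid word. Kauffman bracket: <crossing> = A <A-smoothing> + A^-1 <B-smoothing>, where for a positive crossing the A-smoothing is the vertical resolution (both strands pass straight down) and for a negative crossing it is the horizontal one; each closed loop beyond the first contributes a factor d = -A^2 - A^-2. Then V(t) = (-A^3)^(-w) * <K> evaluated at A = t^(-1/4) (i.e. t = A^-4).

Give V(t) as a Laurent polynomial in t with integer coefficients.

1 - t^-1 + 3*t^-2 - 3*t^-3 + 3*t^-4 - 4*t^-5 + 3*t^-6 - 2*t^-7 + t^-8

Derivation:
Braid: s2 s1^-1 s1^-1 s1^-1 s2 s1^-1 s1^-1 s3 s1^-1 on 4 strands, 9 crossings.
Writhe w = (#positive) - (#negative) = 3 - 6 = -3.
State-sum expansion of <K>. There are 2^9 = 512 states.
For each crossing: s=0 is the vertical smoothing, s=1 horizontal. Crossing k contributes A^(sign_k * (1 - 2*s_k)); loop factor d = -A^2 - A^-2.
Tabulate the states by total A-exponent and number of loops L (A-exp: L × count):
  A^9: L=8 ×1
  A^7: L=7 ×9
  A^5: L=6 ×36
  A^3: L=5 ×84
  A^1: L=4 ×126
  A^-1: L=3 ×124, L=5 ×2
  A^-3: L=2 ×75, L=4 ×9
  A^-5: L=1 ×21, L=3 ×15
  A^-7: L=2 ×8, L=4 ×1
  A^-9: L=3 ×1
Each group contributes A^e * Σ count * d^(L-1):
Powers of d = -A^2 - A^-2: d^2 = A^4 + 2 + A^-4; d^3 = -A^6 - 3*A^2 - 3*A^-2 - A^-6; d^4 = A^8 + 4*A^4 + 6 + 4*A^-4 + A^-8; d^5 = -A^10 - 5*A^6 - 10*A^2 - 10*A^-2 - 5*A^-6 - A^-10; d^6 = A^12 + 6*A^8 + 15*A^4 + 20 + 15*A^-4 + 6*A^-8 + A^-12; d^7 = -A^14 - 7*A^10 - 21*A^6 - 35*A^2 - 35*A^-2 - 21*A^-6 - 7*A^-10 - A^-14.
  A^9 * (d^7) = -A^23 - 7*A^19 - 21*A^15 - 35*A^11 - 35*A^7 - 21*A^3 - 7*A^-1 - A^-5
  A^7 * (9*d^6) = 9*A^19 + 54*A^15 + 135*A^11 + 180*A^7 + 135*A^3 + 54*A^-1 + 9*A^-5
  A^5 * (36*d^5) = -36*A^15 - 180*A^11 - 360*A^7 - 360*A^3 - 180*A^-1 - 36*A^-5
  A^3 * (84*d^4) = 84*A^11 + 336*A^7 + 504*A^3 + 336*A^-1 + 84*A^-5
  A^1 * (126*d^3) = -126*A^7 - 378*A^3 - 378*A^-1 - 126*A^-5
  A^-1 * (124*d^2 + 2*d^4) = 2*A^7 + 132*A^3 + 260*A^-1 + 132*A^-5 + 2*A^-9
  A^-3 * (75*d + 9*d^3) = -9*A^3 - 102*A^-1 - 102*A^-5 - 9*A^-9
  A^-5 * (21 + 15*d^2) = 15*A^-1 + 51*A^-5 + 15*A^-9
  A^-7 * (8*d + d^3) = -A^-1 - 11*A^-5 - 11*A^-9 - A^-13
  A^-9 * (d^2) = A^-5 + 2*A^-9 + A^-13
Summing the groups: <K> = -A^23 + 2*A^19 - 3*A^15 + 4*A^11 - 3*A^7 + 3*A^3 - 3*A^-1 + A^-5 - A^-9
Normalise by the writhe: (-A^3)^(-w) = (-A^3)^(3) = -A^9, so f(A) = -A^9 * <K> = A^32 - 2*A^28 + 3*A^24 - 4*A^20 + 3*A^16 - 3*A^12 + 3*A^8 - A^4 + 1.
Substitute A = t^(-1/4), i.e. A^e → t^(-e/4): V(t) = 1 - t^-1 + 3*t^-2 - 3*t^-3 + 3*t^-4 - 4*t^-5 + 3*t^-6 - 2*t^-7 + t^-8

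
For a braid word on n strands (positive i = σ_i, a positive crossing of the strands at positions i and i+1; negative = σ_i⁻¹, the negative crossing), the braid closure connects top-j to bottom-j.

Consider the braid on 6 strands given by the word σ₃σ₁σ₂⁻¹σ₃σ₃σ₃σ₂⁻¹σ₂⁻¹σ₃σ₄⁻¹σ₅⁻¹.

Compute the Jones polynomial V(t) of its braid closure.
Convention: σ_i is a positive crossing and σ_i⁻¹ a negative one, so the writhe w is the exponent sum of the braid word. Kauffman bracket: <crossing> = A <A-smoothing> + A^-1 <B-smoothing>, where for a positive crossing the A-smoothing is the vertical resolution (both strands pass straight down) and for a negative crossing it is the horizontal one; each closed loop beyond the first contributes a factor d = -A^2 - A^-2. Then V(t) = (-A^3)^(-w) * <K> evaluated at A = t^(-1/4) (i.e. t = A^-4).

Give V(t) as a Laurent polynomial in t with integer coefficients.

-t^6 + 2*t^5 - 4*t^4 + 5*t^3 - 4*t^2 + 5*t - 3 + 2*t^-1 - t^-2

Derivation:
The presented braid s3 s1 s2^-1 s3 s3 s3 s2^-1 s2^-1 s3 s4^-1 s5^-1 on 6 strands reduces by inverse Markov moves (closure unchanged at each step):
  Destabilize: the word has the form β·s5^-1 where s5^-1 occurs only as the final letter (β ∈ B_5); drop it and the last strand → 5 strands.
  Destabilize: the word has the form β·s4^-1 where s4^-1 occurs only as the final letter (β ∈ B_4); drop it and the last strand → 4 strands.
Reduced to β = s3 s1 s2^-1 s3 s3 s3 s2^-1 s2^-1 s3 on 4 strands, 9 crossings.
Compute on β:
Braid: s3 s1 s2^-1 s3 s3 s3 s2^-1 s2^-1 s3 on 4 strands, 9 crossings.
Writhe w = (#positive) - (#negative) = 6 - 3 = 3.
Enumerate smoothing states for the bracket polynomial. There are 2^9 = 512 states.
For each crossing: s=0 is the vertical smoothing, s=1 horizontal. Crossing k contributes A^(sign_k * (1 - 2*s_k)); loop factor d = -A^2 - A^-2.
Tabulate the states by total A-exponent and number of loops L (A-exp: L × count):
  A^9: L=5 ×1
  A^7: L=4 ×9
  A^5: L=3 ×32, L=5 ×4
  A^3: L=2 ×51, L=4 ×32, L=6 ×1
  A^1: L=1 ×27, L=3 ×81, L=5 ×18
  A^-1: L=2 ×53, L=4 ×67, L=6 ×6
  A^-3: L=3 ×50, L=5 ×33, L=7 ×1
  A^-5: L=4 ×27, L=6 ×9
  A^-7: L=5 ×8, L=7 ×1
  A^-9: L=6 ×1
Each group contributes A^e * Σ count * d^(L-1):
Powers of d = -A^2 - A^-2: d^2 = A^4 + 2 + A^-4; d^3 = -A^6 - 3*A^2 - 3*A^-2 - A^-6; d^4 = A^8 + 4*A^4 + 6 + 4*A^-4 + A^-8; d^5 = -A^10 - 5*A^6 - 10*A^2 - 10*A^-2 - 5*A^-6 - A^-10; d^6 = A^12 + 6*A^8 + 15*A^4 + 20 + 15*A^-4 + 6*A^-8 + A^-12.
  A^9 * (d^4) = A^17 + 4*A^13 + 6*A^9 + 4*A^5 + A
  A^7 * (9*d^3) = -9*A^13 - 27*A^9 - 27*A^5 - 9*A
  A^5 * (32*d^2 + 4*d^4) = 4*A^13 + 48*A^9 + 88*A^5 + 48*A + 4*A^-3
  A^3 * (51*d + 32*d^3 + d^5) = -A^13 - 37*A^9 - 157*A^5 - 157*A - 37*A^-3 - A^-7
  A^1 * (27 + 81*d^2 + 18*d^4) = 18*A^9 + 153*A^5 + 297*A + 153*A^-3 + 18*A^-7
  A^-1 * (53*d + 67*d^3 + 6*d^5) = -6*A^9 - 97*A^5 - 314*A - 314*A^-3 - 97*A^-7 - 6*A^-11
  A^-3 * (50*d^2 + 33*d^4 + d^6) = A^9 + 39*A^5 + 197*A + 318*A^-3 + 197*A^-7 + 39*A^-11 + A^-15
  A^-5 * (27*d^3 + 9*d^5) = -9*A^5 - 72*A - 171*A^-3 - 171*A^-7 - 72*A^-11 - 9*A^-15
  A^-7 * (8*d^4 + d^6) = A^5 + 14*A + 47*A^-3 + 68*A^-7 + 47*A^-11 + 14*A^-15 + A^-19
  A^-9 * (d^5) = -A - 5*A^-3 - 10*A^-7 - 10*A^-11 - 5*A^-15 - A^-19
Summing the groups: <K> = A^17 - 2*A^13 + 3*A^9 - 5*A^5 + 4*A - 5*A^-3 + 4*A^-7 - 2*A^-11 + A^-15
Normalise by the writhe: (-A^3)^(-w) = (-A^3)^(-3) = -A^-9, so f(A) = -A^-9 * <K> = -A^8 + 2*A^4 - 3 + 5*A^-4 - 4*A^-8 + 5*A^-12 - 4*A^-16 + 2*A^-20 - A^-24.
Substitute A = t^(-1/4), i.e. A^e → t^(-e/4): V(t) = -t^6 + 2*t^5 - 4*t^4 + 5*t^3 - 4*t^2 + 5*t - 3 + 2*t^-1 - t^-2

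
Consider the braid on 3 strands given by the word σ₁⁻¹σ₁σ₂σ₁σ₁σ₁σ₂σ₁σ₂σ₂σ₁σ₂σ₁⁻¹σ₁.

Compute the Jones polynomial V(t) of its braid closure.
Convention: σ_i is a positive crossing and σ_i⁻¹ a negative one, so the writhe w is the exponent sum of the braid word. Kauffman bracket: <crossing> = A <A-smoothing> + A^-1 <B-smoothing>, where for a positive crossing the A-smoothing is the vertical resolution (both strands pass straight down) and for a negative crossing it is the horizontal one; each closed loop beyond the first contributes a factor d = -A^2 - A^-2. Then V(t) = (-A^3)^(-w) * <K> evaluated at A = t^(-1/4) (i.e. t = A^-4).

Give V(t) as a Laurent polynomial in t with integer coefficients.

-t^10 + t^6 + t^4

Derivation:
The presented braid s1^-1 s1 s2 s1 s1 s1 s2 s1 s2 s2 s1 s2 s1^-1 s1 on 3 strands reduces by inverse Markov moves (closure unchanged at each step):
  Deconjugate: the word is γ·β·γ⁻¹ with γ = s1^-1 s1 (prefix) and γ⁻¹ = s1^-1 s1 (suffix); strip both.
Reduced to β = s2 s1 s1 s1 s2 s1 s2 s2 s1 s2 on 3 strands, 10 crossings.
Compute on β:
Braid: s2 s1 s1 s1 s2 s1 s2 s2 s1 s2 on 3 strands, 10 crossings.
Writhe w = (#positive) - (#negative) = 10 - 0 = 10.
Enumerate smoothing states for the bracket polynomial. There are 2^10 = 1024 states.
For each crossing: s=0 is the vertical smoothing, s=1 horizontal. Crossing k contributes A^(sign_k * (1 - 2*s_k)); loop factor d = -A^2 - A^-2.
Tabulate the states by total A-exponent and number of loops L (A-exp: L × count):
  A^10: L=3 ×1
  A^8: L=2 ×10
  A^6: L=1 ×25, L=3 ×20
  A^4: L=2 ×100, L=4 ×20
  A^2: L=1 ×36, L=3 ×164, L=5 ×10
  A^0: L=2 ×108, L=4 ×142, L=6 ×2
  A^-2: L=1 ×12, L=3 ×129, L=5 ×69
  A^-4: L=2 ×24, L=4 ×78, L=6 ×18
  A^-6: L=3 ×19, L=5 ×24, L=7 ×2
  A^-8: L=4 ×7, L=6 ×3
  A^-10: L=5 ×1
Each group contributes A^e * Σ count * d^(L-1):
Powers of d = -A^2 - A^-2: d^2 = A^4 + 2 + A^-4; d^3 = -A^6 - 3*A^2 - 3*A^-2 - A^-6; d^4 = A^8 + 4*A^4 + 6 + 4*A^-4 + A^-8; d^5 = -A^10 - 5*A^6 - 10*A^2 - 10*A^-2 - 5*A^-6 - A^-10; d^6 = A^12 + 6*A^8 + 15*A^4 + 20 + 15*A^-4 + 6*A^-8 + A^-12.
  A^10 * (d^2) = A^14 + 2*A^10 + A^6
  A^8 * (10*d) = -10*A^10 - 10*A^6
  A^6 * (25 + 20*d^2) = 20*A^10 + 65*A^6 + 20*A^2
  A^4 * (100*d + 20*d^3) = -20*A^10 - 160*A^6 - 160*A^2 - 20*A^-2
  A^2 * (36 + 164*d^2 + 10*d^4) = 10*A^10 + 204*A^6 + 424*A^2 + 204*A^-2 + 10*A^-6
  A^0 * (108*d + 142*d^3 + 2*d^5) = -2*A^10 - 152*A^6 - 554*A^2 - 554*A^-2 - 152*A^-6 - 2*A^-10
  A^-2 * (12 + 129*d^2 + 69*d^4) = 69*A^6 + 405*A^2 + 684*A^-2 + 405*A^-6 + 69*A^-10
  A^-4 * (24*d + 78*d^3 + 18*d^5) = -18*A^6 - 168*A^2 - 438*A^-2 - 438*A^-6 - 168*A^-10 - 18*A^-14
  A^-6 * (19*d^2 + 24*d^4 + 2*d^6) = 2*A^6 + 36*A^2 + 145*A^-2 + 222*A^-6 + 145*A^-10 + 36*A^-14 + 2*A^-18
  A^-8 * (7*d^3 + 3*d^5) = -3*A^2 - 22*A^-2 - 51*A^-6 - 51*A^-10 - 22*A^-14 - 3*A^-18
  A^-10 * (d^4) = A^-2 + 4*A^-6 + 6*A^-10 + 4*A^-14 + A^-18
Summing the groups: <K> = A^14 + A^6 - A^-10
Normalise by the writhe: (-A^3)^(-w) = (-A^3)^(-10) = A^-30, so f(A) = A^-30 * <K> = A^-16 + A^-24 - A^-40.
Substitute A = t^(-1/4), i.e. A^e → t^(-e/4): V(t) = -t^10 + t^6 + t^4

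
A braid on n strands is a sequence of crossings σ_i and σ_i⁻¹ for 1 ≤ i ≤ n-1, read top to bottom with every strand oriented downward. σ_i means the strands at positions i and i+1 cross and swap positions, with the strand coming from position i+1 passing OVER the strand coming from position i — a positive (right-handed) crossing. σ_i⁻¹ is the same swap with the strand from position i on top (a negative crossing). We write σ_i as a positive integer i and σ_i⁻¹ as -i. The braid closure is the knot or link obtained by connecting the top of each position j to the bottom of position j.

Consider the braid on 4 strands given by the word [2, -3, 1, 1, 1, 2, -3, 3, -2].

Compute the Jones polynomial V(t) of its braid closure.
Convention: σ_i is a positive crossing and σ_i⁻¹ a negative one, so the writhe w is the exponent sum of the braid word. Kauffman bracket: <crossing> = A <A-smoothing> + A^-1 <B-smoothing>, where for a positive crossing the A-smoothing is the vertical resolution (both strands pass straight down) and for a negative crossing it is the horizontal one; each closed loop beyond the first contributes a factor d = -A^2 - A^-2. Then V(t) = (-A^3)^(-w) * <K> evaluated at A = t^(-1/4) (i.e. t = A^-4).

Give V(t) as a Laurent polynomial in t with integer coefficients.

The presented braid s2 s3^-1 s1 s1 s1 s2 s3^-1 s3 s2^-1 on 4 strands reduces by inverse Markov moves (closure unchanged at each step):
  Deconjugate: the word is γ·β·γ⁻¹ with γ = s2 s3^-1 (prefix) and γ⁻¹ = s3 s2^-1 (suffix); strip both.
  Destabilize: the word has the form β·s3^-1 where s3^-1 occurs only as the final letter (β ∈ B_3); drop it and the last strand → 3 strands.
  Destabilize: the word has the form β·s2 where s2 occurs only as the final letter (β ∈ B_2); drop it and the last strand → 2 strands.
Reduced to β = s1 s1 s1 on 2 strands, 3 crossings.
Compute on β:
Braid: s1 s1 s1 on 2 strands, 3 crossings.
Writhe w = (#positive) - (#negative) = 3 - 0 = 3.
Computing the Kauffman bracket via state sum. There are 2^3 = 8 states.
Smooth each crossing (0=||, 1=⌣⌢); contribution A^(Σ sign_k(1-2s_k)) * d^(L-1).
  state 000: A-exp=+3, loops=2, term = A^3 * d^1
  state 001: A-exp=+1, loops=1, term = A^1 * d^0
  state 010: A-exp=+1, loops=1, term = A^1 * d^0
  state 011: A-exp=-1, loops=2, term = A^-1 * d^1
  state 100: A-exp=+1, loops=1, term = A^1 * d^0
  state 101: A-exp=-1, loops=2, term = A^-1 * d^1
  state 110: A-exp=-1, loops=2, term = A^-1 * d^1
  state 111: A-exp=-3, loops=3, term = A^-3 * d^2
Collect the terms by A-exponent (count of states per loop number):
Powers of d = -A^2 - A^-2: d^2 = A^4 + 2 + A^-4.
  A^3 * (d) = -A^5 - A
  A^1 * (3) = 3*A
  A^-1 * (3*d) = -3*A - 3*A^-3
  A^-3 * (d^2) = A + 2*A^-3 + A^-7
Summing the groups: <K> = -A^5 - A^-3 + A^-7
Normalise by the writhe: (-A^3)^(-w) = (-A^3)^(-3) = -A^-9, so f(A) = -A^-9 * <K> = A^-4 + A^-12 - A^-16.
Substitute A = t^(-1/4), i.e. A^e → t^(-e/4): V(t) = -t^4 + t^3 + t

Answer: -t^4 + t^3 + t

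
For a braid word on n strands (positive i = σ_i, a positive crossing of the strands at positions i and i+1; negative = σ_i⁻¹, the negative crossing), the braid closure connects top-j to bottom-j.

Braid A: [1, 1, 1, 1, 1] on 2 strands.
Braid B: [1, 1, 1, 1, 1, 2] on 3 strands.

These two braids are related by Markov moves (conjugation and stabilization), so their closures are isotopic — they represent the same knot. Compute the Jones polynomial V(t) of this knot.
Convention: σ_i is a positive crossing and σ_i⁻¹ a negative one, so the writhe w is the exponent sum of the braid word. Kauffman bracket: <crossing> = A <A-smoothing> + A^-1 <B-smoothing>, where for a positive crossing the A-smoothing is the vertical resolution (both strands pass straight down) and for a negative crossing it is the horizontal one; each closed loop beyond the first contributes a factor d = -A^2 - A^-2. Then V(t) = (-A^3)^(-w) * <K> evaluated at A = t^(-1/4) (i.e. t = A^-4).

Markov-equivalent braids have isotopic closures, hence identical knot invariants. Strip the Markov moves from each word to reach a common short braid β, then compute V(t) once on β.
Braid A: s1 s1 s1 s1 s1 on 2 strands has no conjugating prefix/suffix or stabilization to strip; take β = s1 s1 s1 s1 s1.
Braid B: s1 s1 s1 s1 s1 s2 on 3 strands reduces by inverse Markov moves (closure unchanged at each step):
  Destabilize: the word has the form β·s2 where s2 occurs only as the final letter (β ∈ B_2); drop it and the last strand → 2 strands.
Reduced to β = s1 s1 s1 s1 s1 on 2 strands, 5 crossings.
Both give the same β = s1 s1 s1 s1 s1 on 2 strands, so one state sum suffices:
Braid: s1 s1 s1 s1 s1 on 2 strands, 5 crossings.
Writhe w = (#positive) - (#negative) = 5 - 0 = 5.
Computing the Kauffman bracket via state sum. There are 2^5 = 32 states.
For each crossing: s=0 is the vertical smoothing, s=1 horizontal. Crossing k contributes A^(sign_k * (1 - 2*s_k)); loop factor d = -A^2 - A^-2.
  state 00000: A-exp=+5, loops=2, term = A^5 * d^1
  state 00001: A-exp=+3, loops=1, term = A^3 * d^0
  state 00010: A-exp=+3, loops=1, term = A^3 * d^0
  state 00011: A-exp=+1, loops=2, term = A^1 * d^1
  state 00100: A-exp=+3, loops=1, term = A^3 * d^0
  state 00101: A-exp=+1, loops=2, term = A^1 * d^1
  state 00110: A-exp=+1, loops=2, term = A^1 * d^1
  state 00111: A-exp=-1, loops=3, term = A^-1 * d^2
  state 01000: A-exp=+3, loops=1, term = A^3 * d^0
  state 01001: A-exp=+1, loops=2, term = A^1 * d^1
  state 01010: A-exp=+1, loops=2, term = A^1 * d^1
  state 01011: A-exp=-1, loops=3, term = A^-1 * d^2
  state 01100: A-exp=+1, loops=2, term = A^1 * d^1
  state 01101: A-exp=-1, loops=3, term = A^-1 * d^2
  state 01110: A-exp=-1, loops=3, term = A^-1 * d^2
  state 01111: A-exp=-3, loops=4, term = A^-3 * d^3
  state 10000: A-exp=+3, loops=1, term = A^3 * d^0
  state 10001: A-exp=+1, loops=2, term = A^1 * d^1
  state 10010: A-exp=+1, loops=2, term = A^1 * d^1
  state 10011: A-exp=-1, loops=3, term = A^-1 * d^2
  state 10100: A-exp=+1, loops=2, term = A^1 * d^1
  state 10101: A-exp=-1, loops=3, term = A^-1 * d^2
  state 10110: A-exp=-1, loops=3, term = A^-1 * d^2
  state 10111: A-exp=-3, loops=4, term = A^-3 * d^3
  state 11000: A-exp=+1, loops=2, term = A^1 * d^1
  state 11001: A-exp=-1, loops=3, term = A^-1 * d^2
  state 11010: A-exp=-1, loops=3, term = A^-1 * d^2
  state 11011: A-exp=-3, loops=4, term = A^-3 * d^3
  state 11100: A-exp=-1, loops=3, term = A^-1 * d^2
  state 11101: A-exp=-3, loops=4, term = A^-3 * d^3
  state 11110: A-exp=-3, loops=4, term = A^-3 * d^3
  state 11111: A-exp=-5, loops=5, term = A^-5 * d^4
Collect the terms by A-exponent (count of states per loop number):
Powers of d = -A^2 - A^-2: d^2 = A^4 + 2 + A^-4; d^3 = -A^6 - 3*A^2 - 3*A^-2 - A^-6; d^4 = A^8 + 4*A^4 + 6 + 4*A^-4 + A^-8.
  A^5 * (d) = -A^7 - A^3
  A^3 * (5) = 5*A^3
  A^1 * (10*d) = -10*A^3 - 10*A^-1
  A^-1 * (10*d^2) = 10*A^3 + 20*A^-1 + 10*A^-5
  A^-3 * (5*d^3) = -5*A^3 - 15*A^-1 - 15*A^-5 - 5*A^-9
  A^-5 * (d^4) = A^3 + 4*A^-1 + 6*A^-5 + 4*A^-9 + A^-13
Summing the groups: <K> = -A^7 - A^-1 + A^-5 - A^-9 + A^-13
Normalise by the writhe: (-A^3)^(-w) = (-A^3)^(-5) = -A^-15, so f(A) = -A^-15 * <K> = A^-8 + A^-16 - A^-20 + A^-24 - A^-28.
Substitute A = t^(-1/4), i.e. A^e → t^(-e/4): V(t) = -t^7 + t^6 - t^5 + t^4 + t^2

Answer: -t^7 + t^6 - t^5 + t^4 + t^2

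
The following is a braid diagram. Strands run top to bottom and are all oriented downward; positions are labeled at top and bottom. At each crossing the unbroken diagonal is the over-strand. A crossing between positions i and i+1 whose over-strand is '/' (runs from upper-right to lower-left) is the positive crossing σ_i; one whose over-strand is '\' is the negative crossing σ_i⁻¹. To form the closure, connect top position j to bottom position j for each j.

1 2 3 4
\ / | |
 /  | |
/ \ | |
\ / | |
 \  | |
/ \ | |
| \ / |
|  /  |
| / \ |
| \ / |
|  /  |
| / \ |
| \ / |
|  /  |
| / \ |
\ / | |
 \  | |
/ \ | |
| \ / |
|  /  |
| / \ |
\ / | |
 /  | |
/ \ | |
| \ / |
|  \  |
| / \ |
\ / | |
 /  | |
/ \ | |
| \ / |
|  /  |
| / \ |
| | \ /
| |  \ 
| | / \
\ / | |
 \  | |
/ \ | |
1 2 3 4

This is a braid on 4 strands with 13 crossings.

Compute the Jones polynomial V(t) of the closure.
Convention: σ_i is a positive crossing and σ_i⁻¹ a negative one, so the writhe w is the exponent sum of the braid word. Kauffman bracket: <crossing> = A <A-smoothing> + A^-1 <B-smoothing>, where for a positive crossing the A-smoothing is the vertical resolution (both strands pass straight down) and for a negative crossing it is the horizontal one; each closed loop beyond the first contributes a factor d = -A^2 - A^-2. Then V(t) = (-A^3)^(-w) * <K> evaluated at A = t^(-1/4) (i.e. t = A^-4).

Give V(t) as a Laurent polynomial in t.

Reading the diagram top to bottom ('/'-over between positions i,i+1 = s_i, '\'-over = s_i^-1): braid word = s1 s1^-1 s2 s2 s2 s1^-1 s2 s1 s2^-1 s1 s2 s3^-1 s1^-1.
The presented braid s1 s1^-1 s2 s2 s2 s1^-1 s2 s1 s2^-1 s1 s2 s3^-1 s1^-1 on 4 strands reduces by inverse Markov moves (closure unchanged at each step):
  Deconjugate: the word is γ·β·γ⁻¹ with γ = s1 (prefix) and γ⁻¹ = s1^-1 (suffix); strip both.
  Destabilize: the word has the form β·s3^-1 where s3^-1 occurs only as the final letter (β ∈ B_3); drop it and the last strand → 3 strands.
Reduced to β = s1^-1 s2 s2 s2 s1^-1 s2 s1 s2^-1 s1 s2 on 3 strands, 10 crossings.
Compute on β:
Braid: s1^-1 s2 s2 s2 s1^-1 s2 s1 s2^-1 s1 s2 on 3 strands, 10 crossings.
Writhe w = (#positive) - (#negative) = 7 - 3 = 4.
Enumerate smoothing states for the bracket polynomial. There are 2^10 = 1024 states.
Smooth each crossing (0=||, 1=⌣⌢); contribution A^(Σ sign_k(1-2s_k)) * d^(L-1).
Tabulate the states by total A-exponent and number of loops L (A-exp: L × count):
  A^10: L=2 ×1
  A^8: L=1 ×5, L=3 ×5
  A^6: L=2 ×39, L=4 ×6
  A^4: L=1 ×34, L=3 ×85, L=5 ×1
  A^2: L=2 ×138, L=4 ×72
  A^0: L=1 ×48, L=3 ×167, L=5 ×37
  A^-2: L=2 ×91, L=4 ×109, L=6 ×10
  A^-4: L=3 ×82, L=5 ×37, L=7 ×1
  A^-6: L=4 ×40, L=6 ×5
  A^-8: L=5 ×10
  A^-10: L=6 ×1
Each group contributes A^e * Σ count * d^(L-1):
Powers of d = -A^2 - A^-2: d^2 = A^4 + 2 + A^-4; d^3 = -A^6 - 3*A^2 - 3*A^-2 - A^-6; d^4 = A^8 + 4*A^4 + 6 + 4*A^-4 + A^-8; d^5 = -A^10 - 5*A^6 - 10*A^2 - 10*A^-2 - 5*A^-6 - A^-10; d^6 = A^12 + 6*A^8 + 15*A^4 + 20 + 15*A^-4 + 6*A^-8 + A^-12.
  A^10 * (d) = -A^12 - A^8
  A^8 * (5 + 5*d^2) = 5*A^12 + 15*A^8 + 5*A^4
  A^6 * (39*d + 6*d^3) = -6*A^12 - 57*A^8 - 57*A^4 - 6
  A^4 * (34 + 85*d^2 + d^4) = A^12 + 89*A^8 + 210*A^4 + 89 + A^-4
  A^2 * (138*d + 72*d^3) = -72*A^8 - 354*A^4 - 354 - 72*A^-4
  A^0 * (48 + 167*d^2 + 37*d^4) = 37*A^8 + 315*A^4 + 604 + 315*A^-4 + 37*A^-8
  A^-2 * (91*d + 109*d^3 + 10*d^5) = -10*A^8 - 159*A^4 - 518 - 518*A^-4 - 159*A^-8 - 10*A^-12
  A^-4 * (82*d^2 + 37*d^4 + d^6) = A^8 + 43*A^4 + 245 + 406*A^-4 + 245*A^-8 + 43*A^-12 + A^-16
  A^-6 * (40*d^3 + 5*d^5) = -5*A^4 - 65 - 170*A^-4 - 170*A^-8 - 65*A^-12 - 5*A^-16
  A^-8 * (10*d^4) = 10 + 40*A^-4 + 60*A^-8 + 40*A^-12 + 10*A^-16
  A^-10 * (d^5) = -1 - 5*A^-4 - 10*A^-8 - 10*A^-12 - 5*A^-16 - A^-20
Summing the groups: <K> = -A^12 + 2*A^8 - 2*A^4 + 4 - 3*A^-4 + 3*A^-8 - 2*A^-12 + A^-16 - A^-20
Normalise by the writhe: (-A^3)^(-w) = (-A^3)^(-4) = A^-12, so f(A) = A^-12 * <K> = -1 + 2*A^-4 - 2*A^-8 + 4*A^-12 - 3*A^-16 + 3*A^-20 - 2*A^-24 + A^-28 - A^-32.
Substitute A = t^(-1/4), i.e. A^e → t^(-e/4): V(t) = -t^8 + t^7 - 2*t^6 + 3*t^5 - 3*t^4 + 4*t^3 - 2*t^2 + 2*t - 1

Answer: -t^8 + t^7 - 2*t^6 + 3*t^5 - 3*t^4 + 4*t^3 - 2*t^2 + 2*t - 1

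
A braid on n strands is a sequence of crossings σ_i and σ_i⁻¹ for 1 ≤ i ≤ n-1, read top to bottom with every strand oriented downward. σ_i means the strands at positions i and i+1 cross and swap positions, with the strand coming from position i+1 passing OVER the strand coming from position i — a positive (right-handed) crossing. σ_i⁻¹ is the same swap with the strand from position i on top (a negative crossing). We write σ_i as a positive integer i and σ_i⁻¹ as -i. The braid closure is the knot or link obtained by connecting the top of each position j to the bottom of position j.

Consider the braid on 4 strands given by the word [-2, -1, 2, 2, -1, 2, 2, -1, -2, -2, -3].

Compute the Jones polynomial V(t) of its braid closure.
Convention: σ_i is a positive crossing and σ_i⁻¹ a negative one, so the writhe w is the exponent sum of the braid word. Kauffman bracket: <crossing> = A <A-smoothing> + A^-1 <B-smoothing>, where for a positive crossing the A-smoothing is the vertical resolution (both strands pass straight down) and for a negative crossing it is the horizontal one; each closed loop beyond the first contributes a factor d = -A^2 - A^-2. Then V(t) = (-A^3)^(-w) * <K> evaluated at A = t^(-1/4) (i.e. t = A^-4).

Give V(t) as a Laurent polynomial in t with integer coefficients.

t^2 - 2*t + 4 - 4*t^-1 + 4*t^-2 - 4*t^-3 + 3*t^-4 - 2*t^-5 + t^-6

Derivation:
The presented braid s2^-1 s1^-1 s2 s2 s1^-1 s2 s2 s1^-1 s2^-1 s2^-1 s3^-1 on 4 strands reduces by inverse Markov moves (closure unchanged at each step):
  Destabilize: the word has the form β·s3^-1 where s3^-1 occurs only as the final letter (β ∈ B_3); drop it and the last strand → 3 strands.
Reduced to β = s2^-1 s1^-1 s2 s2 s1^-1 s2 s2 s1^-1 s2^-1 s2^-1 on 3 strands, 10 crossings.
Compute on β:
Braid: s2^-1 s1^-1 s2 s2 s1^-1 s2 s2 s1^-1 s2^-1 s2^-1 on 3 strands, 10 crossings.
Writhe w = (#positive) - (#negative) = 4 - 6 = -2.
State-sum expansion of <K>. There are 2^10 = 1024 states.
For each crossing: s=0 is the vertical smoothing, s=1 horizontal. Crossing k contributes A^(sign_k * (1 - 2*s_k)); loop factor d = -A^2 - A^-2.
Tabulate the states by total A-exponent and number of loops L (A-exp: L × count):
  A^10: L=5 ×1
  A^8: L=4 ×10
  A^6: L=3 ×39, L=5 ×6
  A^4: L=2 ×66, L=4 ×52, L=6 ×2
  A^2: L=1 ×45, L=3 ×124, L=5 ×41
  A^0: L=2 ×118, L=4 ×113, L=6 ×21
  A^-2: L=1 ×20, L=3 ×120, L=5 ×63, L=7 ×7
  A^-4: L=2 ×30, L=4 ×68, L=6 ×21, L=8 ×1
  A^-6: L=3 ×20, L=5 ×22, L=7 ×3
  A^-8: L=4 ×7, L=6 ×3
  A^-10: L=5 ×1
Each group contributes A^e * Σ count * d^(L-1):
Powers of d = -A^2 - A^-2: d^2 = A^4 + 2 + A^-4; d^3 = -A^6 - 3*A^2 - 3*A^-2 - A^-6; d^4 = A^8 + 4*A^4 + 6 + 4*A^-4 + A^-8; d^5 = -A^10 - 5*A^6 - 10*A^2 - 10*A^-2 - 5*A^-6 - A^-10; d^6 = A^12 + 6*A^8 + 15*A^4 + 20 + 15*A^-4 + 6*A^-8 + A^-12; d^7 = -A^14 - 7*A^10 - 21*A^6 - 35*A^2 - 35*A^-2 - 21*A^-6 - 7*A^-10 - A^-14.
  A^10 * (d^4) = A^18 + 4*A^14 + 6*A^10 + 4*A^6 + A^2
  A^8 * (10*d^3) = -10*A^14 - 30*A^10 - 30*A^6 - 10*A^2
  A^6 * (39*d^2 + 6*d^4) = 6*A^14 + 63*A^10 + 114*A^6 + 63*A^2 + 6*A^-2
  A^4 * (66*d + 52*d^3 + 2*d^5) = -2*A^14 - 62*A^10 - 242*A^6 - 242*A^2 - 62*A^-2 - 2*A^-6
  A^2 * (45 + 124*d^2 + 41*d^4) = 41*A^10 + 288*A^6 + 539*A^2 + 288*A^-2 + 41*A^-6
  A^0 * (118*d + 113*d^3 + 21*d^5) = -21*A^10 - 218*A^6 - 667*A^2 - 667*A^-2 - 218*A^-6 - 21*A^-10
  A^-2 * (20 + 120*d^2 + 63*d^4 + 7*d^6) = 7*A^10 + 105*A^6 + 477*A^2 + 778*A^-2 + 477*A^-6 + 105*A^-10 + 7*A^-14
  A^-4 * (30*d + 68*d^3 + 21*d^5 + d^7) = -A^10 - 28*A^6 - 194*A^2 - 479*A^-2 - 479*A^-6 - 194*A^-10 - 28*A^-14 - A^-18
  A^-6 * (20*d^2 + 22*d^4 + 3*d^6) = 3*A^6 + 40*A^2 + 153*A^-2 + 232*A^-6 + 153*A^-10 + 40*A^-14 + 3*A^-18
  A^-8 * (7*d^3 + 3*d^5) = -3*A^2 - 22*A^-2 - 51*A^-6 - 51*A^-10 - 22*A^-14 - 3*A^-18
  A^-10 * (d^4) = A^-2 + 4*A^-6 + 6*A^-10 + 4*A^-14 + A^-18
Summing the groups: <K> = A^18 - 2*A^14 + 3*A^10 - 4*A^6 + 4*A^2 - 4*A^-2 + 4*A^-6 - 2*A^-10 + A^-14
Normalise by the writhe: (-A^3)^(-w) = (-A^3)^(2) = A^6, so f(A) = A^6 * <K> = A^24 - 2*A^20 + 3*A^16 - 4*A^12 + 4*A^8 - 4*A^4 + 4 - 2*A^-4 + A^-8.
Substitute A = t^(-1/4), i.e. A^e → t^(-e/4): V(t) = t^2 - 2*t + 4 - 4*t^-1 + 4*t^-2 - 4*t^-3 + 3*t^-4 - 2*t^-5 + t^-6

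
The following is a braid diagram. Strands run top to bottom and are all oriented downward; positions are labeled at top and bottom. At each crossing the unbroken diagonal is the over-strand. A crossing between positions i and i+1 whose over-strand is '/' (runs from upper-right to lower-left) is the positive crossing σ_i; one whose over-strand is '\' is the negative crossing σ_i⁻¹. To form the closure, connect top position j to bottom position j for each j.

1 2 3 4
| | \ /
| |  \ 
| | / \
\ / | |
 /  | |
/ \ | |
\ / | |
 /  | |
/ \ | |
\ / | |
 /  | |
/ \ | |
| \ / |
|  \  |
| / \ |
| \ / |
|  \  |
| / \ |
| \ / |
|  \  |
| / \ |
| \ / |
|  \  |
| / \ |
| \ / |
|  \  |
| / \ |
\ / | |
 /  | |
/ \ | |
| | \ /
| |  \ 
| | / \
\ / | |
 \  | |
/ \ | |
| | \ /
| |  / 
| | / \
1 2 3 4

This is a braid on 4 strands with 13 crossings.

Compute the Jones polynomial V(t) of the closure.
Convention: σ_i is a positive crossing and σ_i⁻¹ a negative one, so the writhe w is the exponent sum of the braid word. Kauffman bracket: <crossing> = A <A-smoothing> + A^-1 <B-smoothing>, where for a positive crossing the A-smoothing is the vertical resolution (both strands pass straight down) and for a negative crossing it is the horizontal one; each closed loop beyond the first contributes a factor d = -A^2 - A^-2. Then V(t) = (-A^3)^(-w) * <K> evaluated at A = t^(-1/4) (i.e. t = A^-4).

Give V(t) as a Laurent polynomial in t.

Reading the diagram top to bottom ('/'-over between positions i,i+1 = s_i, '\'-over = s_i^-1): braid word = s3^-1 s1 s1 s1 s2^-1 s2^-1 s2^-1 s2^-1 s2^-1 s1 s3^-1 s1^-1 s3.
The presented braid s3^-1 s1 s1 s1 s2^-1 s2^-1 s2^-1 s2^-1 s2^-1 s1 s3^-1 s1^-1 s3 on 4 strands reduces by inverse Markov moves (closure unchanged at each step):
  Deconjugate: the word is γ·β·γ⁻¹ with γ = s3^-1 s1 (prefix) and γ⁻¹ = s1^-1 s3 (suffix); strip both.
  Destabilize: the word has the form β·s3^-1 where s3^-1 occurs only as the final letter (β ∈ B_3); drop it and the last strand → 3 strands.
Reduced to β = s1 s1 s2^-1 s2^-1 s2^-1 s2^-1 s2^-1 s1 on 3 strands, 8 crossings.
Compute on β:
Braid: s1 s1 s2^-1 s2^-1 s2^-1 s2^-1 s2^-1 s1 on 3 strands, 8 crossings.
Writhe w = (#positive) - (#negative) = 3 - 5 = -2.
Enumerate smoothing states for the bracket polynomial. There are 2^8 = 256 states.
For each crossing: s=0 is the vertical smoothing, s=1 horizontal. Crossing k contributes A^(sign_k * (1 - 2*s_k)); loop factor d = -A^2 - A^-2.
Tabulate the states by total A-exponent and number of loops L (A-exp: L × count):
  A^8: L=6 ×1
  A^6: L=5 ×8
  A^4: L=4 ×25, L=6 ×3
  A^2: L=3 ×40, L=5 ×15, L=7 ×1
  A^0: L=2 ×35, L=4 ×30, L=6 ×5
  A^-2: L=1 ×15, L=3 ×31, L=5 ×10
  A^-4: L=2 ×18, L=4 ×10
  A^-6: L=3 ×8
  A^-8: L=4 ×1
Each group contributes A^e * Σ count * d^(L-1):
Powers of d = -A^2 - A^-2: d^2 = A^4 + 2 + A^-4; d^3 = -A^6 - 3*A^2 - 3*A^-2 - A^-6; d^4 = A^8 + 4*A^4 + 6 + 4*A^-4 + A^-8; d^5 = -A^10 - 5*A^6 - 10*A^2 - 10*A^-2 - 5*A^-6 - A^-10; d^6 = A^12 + 6*A^8 + 15*A^4 + 20 + 15*A^-4 + 6*A^-8 + A^-12.
  A^8 * (d^5) = -A^18 - 5*A^14 - 10*A^10 - 10*A^6 - 5*A^2 - A^-2
  A^6 * (8*d^4) = 8*A^14 + 32*A^10 + 48*A^6 + 32*A^2 + 8*A^-2
  A^4 * (25*d^3 + 3*d^5) = -3*A^14 - 40*A^10 - 105*A^6 - 105*A^2 - 40*A^-2 - 3*A^-6
  A^2 * (40*d^2 + 15*d^4 + d^6) = A^14 + 21*A^10 + 115*A^6 + 190*A^2 + 115*A^-2 + 21*A^-6 + A^-10
  A^0 * (35*d + 30*d^3 + 5*d^5) = -5*A^10 - 55*A^6 - 175*A^2 - 175*A^-2 - 55*A^-6 - 5*A^-10
  A^-2 * (15 + 31*d^2 + 10*d^4) = 10*A^6 + 71*A^2 + 137*A^-2 + 71*A^-6 + 10*A^-10
  A^-4 * (18*d + 10*d^3) = -10*A^2 - 48*A^-2 - 48*A^-6 - 10*A^-10
  A^-6 * (8*d^2) = 8*A^-2 + 16*A^-6 + 8*A^-10
  A^-8 * (d^3) = -A^-2 - 3*A^-6 - 3*A^-10 - A^-14
Summing the groups: <K> = -A^18 + A^14 - 2*A^10 + 3*A^6 - 2*A^2 + 3*A^-2 - A^-6 + A^-10 - A^-14
Normalise by the writhe: (-A^3)^(-w) = (-A^3)^(2) = A^6, so f(A) = A^6 * <K> = -A^24 + A^20 - 2*A^16 + 3*A^12 - 2*A^8 + 3*A^4 - 1 + A^-4 - A^-8.
Substitute A = t^(-1/4), i.e. A^e → t^(-e/4): V(t) = -t^2 + t - 1 + 3*t^-1 - 2*t^-2 + 3*t^-3 - 2*t^-4 + t^-5 - t^-6

Answer: -t^2 + t - 1 + 3*t^-1 - 2*t^-2 + 3*t^-3 - 2*t^-4 + t^-5 - t^-6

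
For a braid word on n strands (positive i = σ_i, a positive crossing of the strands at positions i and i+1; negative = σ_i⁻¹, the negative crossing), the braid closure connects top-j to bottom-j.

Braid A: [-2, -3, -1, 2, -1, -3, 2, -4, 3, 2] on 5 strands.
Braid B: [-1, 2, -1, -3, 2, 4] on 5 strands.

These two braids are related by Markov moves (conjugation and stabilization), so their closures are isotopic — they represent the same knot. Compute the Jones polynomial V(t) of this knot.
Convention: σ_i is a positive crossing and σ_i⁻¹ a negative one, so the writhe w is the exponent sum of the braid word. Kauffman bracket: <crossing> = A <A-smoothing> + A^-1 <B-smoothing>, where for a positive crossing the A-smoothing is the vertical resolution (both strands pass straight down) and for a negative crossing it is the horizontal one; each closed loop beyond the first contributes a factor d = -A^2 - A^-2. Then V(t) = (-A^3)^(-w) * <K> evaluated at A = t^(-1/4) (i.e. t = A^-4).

t^2 - t + 1 - t^-1 + t^-2

Derivation:
Markov-equivalent braids have isotopic closures, hence identical knot invariants. Strip the Markov moves from each word to reach a common short braid β, then compute V(t) once on β.
Braid A: s2^-1 s3^-1 s1^-1 s2 s1^-1 s3^-1 s2 s4^-1 s3 s2 on 5 strands reduces by inverse Markov moves (closure unchanged at each step):
  Deconjugate: the word is γ·β·γ⁻¹ with γ = s2^-1 s3^-1 (prefix) and γ⁻¹ = s3 s2 (suffix); strip both.
  Destabilize: the word has the form β·s4^-1 where s4^-1 occurs only as the final letter (β ∈ B_4); drop it and the last strand → 4 strands.
Reduced to β = s1^-1 s2 s1^-1 s3^-1 s2 on 4 strands, 5 crossings.
Braid B: s1^-1 s2 s1^-1 s3^-1 s2 s4 on 5 strands reduces by inverse Markov moves (closure unchanged at each step):
  Destabilize: the word has the form β·s4 where s4 occurs only as the final letter (β ∈ B_4); drop it and the last strand → 4 strands.
Reduced to β = s1^-1 s2 s1^-1 s3^-1 s2 on 4 strands, 5 crossings.
Both give the same β = s1^-1 s2 s1^-1 s3^-1 s2 on 4 strands, so one state sum suffices:
Braid: s1^-1 s2 s1^-1 s3^-1 s2 on 4 strands, 5 crossings.
Writhe w = (#positive) - (#negative) = 2 - 3 = -1.
Enumerate smoothing states for the bracket polynomial. There are 2^5 = 32 states.
Each crossing splits two ways (0=vertical, 1=horizontal). The state's weight is A^(#A-smoothings - #B-smoothings) * d^(loops - 1).
  state 00000: A-exp=-1, loops=4, term = A^-1 * d^3
  state 00001: A-exp=-3, loops=3, term = A^-3 * d^2
  state 00010: A-exp=+1, loops=3, term = A^1 * d^2
  state 00011: A-exp=-1, loops=2, term = A^-1 * d^1
  state 00100: A-exp=+1, loops=3, term = A^1 * d^2
  state 00101: A-exp=-1, loops=2, term = A^-1 * d^1
  state 00110: A-exp=+3, loops=2, term = A^3 * d^1
  state 00111: A-exp=+1, loops=1, term = A^1 * d^0
  state 01000: A-exp=-3, loops=3, term = A^-3 * d^2
  state 01001: A-exp=-5, loops=4, term = A^-5 * d^3
  state 01010: A-exp=-1, loops=2, term = A^-1 * d^1
  state 01011: A-exp=-3, loops=3, term = A^-3 * d^2
  state 01100: A-exp=-1, loops=2, term = A^-1 * d^1
  state 01101: A-exp=-3, loops=3, term = A^-3 * d^2
  state 01110: A-exp=+1, loops=1, term = A^1 * d^0
  state 01111: A-exp=-1, loops=2, term = A^-1 * d^1
  state 10000: A-exp=+1, loops=3, term = A^1 * d^2
  state 10001: A-exp=-1, loops=2, term = A^-1 * d^1
  state 10010: A-exp=+3, loops=2, term = A^3 * d^1
  state 10011: A-exp=+1, loops=1, term = A^1 * d^0
  state 10100: A-exp=+3, loops=4, term = A^3 * d^3
  state 10101: A-exp=+1, loops=3, term = A^1 * d^2
  state 10110: A-exp=+5, loops=3, term = A^5 * d^2
  state 10111: A-exp=+3, loops=2, term = A^3 * d^1
  state 11000: A-exp=-1, loops=2, term = A^-1 * d^1
  state 11001: A-exp=-3, loops=3, term = A^-3 * d^2
  state 11010: A-exp=+1, loops=1, term = A^1 * d^0
  state 11011: A-exp=-1, loops=2, term = A^-1 * d^1
  state 11100: A-exp=+1, loops=3, term = A^1 * d^2
  state 11101: A-exp=-1, loops=2, term = A^-1 * d^1
  state 11110: A-exp=+3, loops=2, term = A^3 * d^1
  state 11111: A-exp=+1, loops=1, term = A^1 * d^0
Collect the terms by A-exponent (count of states per loop number):
Powers of d = -A^2 - A^-2: d^2 = A^4 + 2 + A^-4; d^3 = -A^6 - 3*A^2 - 3*A^-2 - A^-6.
  A^5 * (d^2) = A^9 + 2*A^5 + A
  A^3 * (4*d + d^3) = -A^9 - 7*A^5 - 7*A - A^-3
  A^1 * (5 + 5*d^2) = 5*A^5 + 15*A + 5*A^-3
  A^-1 * (9*d + d^3) = -A^5 - 12*A - 12*A^-3 - A^-7
  A^-3 * (5*d^2) = 5*A + 10*A^-3 + 5*A^-7
  A^-5 * (d^3) = -A - 3*A^-3 - 3*A^-7 - A^-11
Summing the groups: <K> = -A^5 + A - A^-3 + A^-7 - A^-11
Normalise by the writhe: (-A^3)^(-w) = (-A^3)^(1) = -A^3, so f(A) = -A^3 * <K> = A^8 - A^4 + 1 - A^-4 + A^-8.
Substitute A = t^(-1/4), i.e. A^e → t^(-e/4): V(t) = t^2 - t + 1 - t^-1 + t^-2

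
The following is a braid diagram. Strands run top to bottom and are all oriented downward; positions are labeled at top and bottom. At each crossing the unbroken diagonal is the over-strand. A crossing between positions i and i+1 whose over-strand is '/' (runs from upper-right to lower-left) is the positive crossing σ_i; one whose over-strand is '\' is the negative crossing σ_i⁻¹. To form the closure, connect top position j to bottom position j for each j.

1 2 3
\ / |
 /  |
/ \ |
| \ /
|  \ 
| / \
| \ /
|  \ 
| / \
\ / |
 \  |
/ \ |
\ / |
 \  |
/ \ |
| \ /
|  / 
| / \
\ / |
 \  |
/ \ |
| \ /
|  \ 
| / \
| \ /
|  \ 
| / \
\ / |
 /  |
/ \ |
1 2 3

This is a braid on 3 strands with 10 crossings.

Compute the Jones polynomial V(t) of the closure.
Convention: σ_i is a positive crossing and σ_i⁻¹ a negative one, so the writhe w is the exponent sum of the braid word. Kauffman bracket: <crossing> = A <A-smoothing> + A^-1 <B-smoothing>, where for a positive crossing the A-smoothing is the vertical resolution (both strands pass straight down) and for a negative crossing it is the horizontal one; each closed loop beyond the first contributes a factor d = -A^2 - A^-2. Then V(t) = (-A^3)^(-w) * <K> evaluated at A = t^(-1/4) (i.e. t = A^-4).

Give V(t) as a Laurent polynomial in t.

Reading the diagram top to bottom ('/'-over between positions i,i+1 = s_i, '\'-over = s_i^-1): braid word = s1 s2^-1 s2^-1 s1^-1 s1^-1 s2 s1^-1 s2^-1 s2^-1 s1.
Braid: s1 s2^-1 s2^-1 s1^-1 s1^-1 s2 s1^-1 s2^-1 s2^-1 s1 on 3 strands, 10 crossings.
Writhe w = (#positive) - (#negative) = 3 - 7 = -4.
Enumerate smoothing states for the bracket polynomial. There are 2^10 = 1024 states.
For each crossing: s=0 is the vertical smoothing, s=1 horizontal. Crossing k contributes A^(sign_k * (1 - 2*s_k)); loop factor d = -A^2 - A^-2.
Tabulate the states by total A-exponent and number of loops L (A-exp: L × count):
  A^10: L=6 ×1
  A^8: L=5 ×10
  A^6: L=4 ×43, L=6 ×2
  A^4: L=3 ×98, L=5 ×22
  A^2: L=2 ×118, L=4 ×88, L=6 ×4
  A^0: L=1 ×60, L=3 ×162, L=5 ×30
  A^-2: L=2 ×128, L=4 ×79, L=6 ×3
  A^-4: L=1 ×23, L=3 ×84, L=5 ×13
  A^-6: L=2 ×27, L=4 ×18
  A^-8: L=1 ×2, L=3 ×8
  A^-10: L=2 ×1
Each group contributes A^e * Σ count * d^(L-1):
Powers of d = -A^2 - A^-2: d^2 = A^4 + 2 + A^-4; d^3 = -A^6 - 3*A^2 - 3*A^-2 - A^-6; d^4 = A^8 + 4*A^4 + 6 + 4*A^-4 + A^-8; d^5 = -A^10 - 5*A^6 - 10*A^2 - 10*A^-2 - 5*A^-6 - A^-10.
  A^10 * (d^5) = -A^20 - 5*A^16 - 10*A^12 - 10*A^8 - 5*A^4 - 1
  A^8 * (10*d^4) = 10*A^16 + 40*A^12 + 60*A^8 + 40*A^4 + 10
  A^6 * (43*d^3 + 2*d^5) = -2*A^16 - 53*A^12 - 149*A^8 - 149*A^4 - 53 - 2*A^-4
  A^4 * (98*d^2 + 22*d^4) = 22*A^12 + 186*A^8 + 328*A^4 + 186 + 22*A^-4
  A^2 * (118*d + 88*d^3 + 4*d^5) = -4*A^12 - 108*A^8 - 422*A^4 - 422 - 108*A^-4 - 4*A^-8
  A^0 * (60 + 162*d^2 + 30*d^4) = 30*A^8 + 282*A^4 + 564 + 282*A^-4 + 30*A^-8
  A^-2 * (128*d + 79*d^3 + 3*d^5) = -3*A^8 - 94*A^4 - 395 - 395*A^-4 - 94*A^-8 - 3*A^-12
  A^-4 * (23 + 84*d^2 + 13*d^4) = 13*A^4 + 136 + 269*A^-4 + 136*A^-8 + 13*A^-12
  A^-6 * (27*d + 18*d^3) = -18 - 81*A^-4 - 81*A^-8 - 18*A^-12
  A^-8 * (2 + 8*d^2) = 8*A^-4 + 18*A^-8 + 8*A^-12
  A^-10 * (d) = -A^-8 - A^-12
Summing the groups: <K> = -A^20 + 3*A^16 - 5*A^12 + 6*A^8 - 7*A^4 + 7 - 5*A^-4 + 4*A^-8 - A^-12
Normalise by the writhe: (-A^3)^(-w) = (-A^3)^(4) = A^12, so f(A) = A^12 * <K> = -A^32 + 3*A^28 - 5*A^24 + 6*A^20 - 7*A^16 + 7*A^12 - 5*A^8 + 4*A^4 - 1.
Substitute A = t^(-1/4), i.e. A^e → t^(-e/4): V(t) = -1 + 4*t^-1 - 5*t^-2 + 7*t^-3 - 7*t^-4 + 6*t^-5 - 5*t^-6 + 3*t^-7 - t^-8

Answer: -1 + 4*t^-1 - 5*t^-2 + 7*t^-3 - 7*t^-4 + 6*t^-5 - 5*t^-6 + 3*t^-7 - t^-8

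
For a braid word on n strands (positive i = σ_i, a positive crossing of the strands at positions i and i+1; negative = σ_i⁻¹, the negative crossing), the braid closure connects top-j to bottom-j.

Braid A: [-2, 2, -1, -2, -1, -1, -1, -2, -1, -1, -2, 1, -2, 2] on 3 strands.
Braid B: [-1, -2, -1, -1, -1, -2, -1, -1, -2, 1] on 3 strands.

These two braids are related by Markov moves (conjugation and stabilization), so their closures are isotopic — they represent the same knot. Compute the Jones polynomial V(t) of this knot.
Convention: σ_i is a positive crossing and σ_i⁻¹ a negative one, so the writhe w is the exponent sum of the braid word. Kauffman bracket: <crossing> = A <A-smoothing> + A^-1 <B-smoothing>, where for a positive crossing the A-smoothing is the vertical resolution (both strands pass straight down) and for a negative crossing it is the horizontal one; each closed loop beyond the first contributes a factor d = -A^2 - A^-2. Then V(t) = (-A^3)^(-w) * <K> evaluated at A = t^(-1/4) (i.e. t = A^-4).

Markov-equivalent braids have isotopic closures, hence identical knot invariants. Strip the Markov moves from each word to reach a common short braid β, then compute V(t) once on β.
Braid A: s2^-1 s2 s1^-1 s2^-1 s1^-1 s1^-1 s1^-1 s2^-1 s1^-1 s1^-1 s2^-1 s1 s2^-1 s2 on 3 strands reduces by inverse Markov moves (closure unchanged at each step):
  Deconjugate: the word is γ·β·γ⁻¹ with γ = s2^-1 (prefix) and γ⁻¹ = s2 (suffix); strip both.
  Deconjugate: the word is γ·β·γ⁻¹ with γ = s2 s1^-1 (prefix) and γ⁻¹ = s1 s2^-1 (suffix); strip both.
Reduced to β = s2^-1 s1^-1 s1^-1 s1^-1 s2^-1 s1^-1 s1^-1 s2^-1 on 3 strands, 8 crossings.
Braid B: s1^-1 s2^-1 s1^-1 s1^-1 s1^-1 s2^-1 s1^-1 s1^-1 s2^-1 s1 on 3 strands reduces by inverse Markov moves (closure unchanged at each step):
  Deconjugate: the word is γ·β·γ⁻¹ with γ = s1^-1 (prefix) and γ⁻¹ = s1 (suffix); strip both.
Reduced to β = s2^-1 s1^-1 s1^-1 s1^-1 s2^-1 s1^-1 s1^-1 s2^-1 on 3 strands, 8 crossings.
Both give the same β = s2^-1 s1^-1 s1^-1 s1^-1 s2^-1 s1^-1 s1^-1 s2^-1 on 3 strands, so one state sum suffices:
Braid: s2^-1 s1^-1 s1^-1 s1^-1 s2^-1 s1^-1 s1^-1 s2^-1 on 3 strands, 8 crossings.
Writhe w = (#positive) - (#negative) = 0 - 8 = -8.
State-sum expansion of <K>. There are 2^8 = 256 states.
Smooth each crossing (0=||, 1=⌣⌢); contribution A^(Σ sign_k(1-2s_k)) * d^(L-1).
Tabulate the states by total A-exponent and number of loops L (A-exp: L × count):
  A^8: L=5 ×1
  A^6: L=4 ×7, L=6 ×1
  A^4: L=3 ×19, L=5 ×9
  A^2: L=2 ×24, L=4 ×31, L=6 ×1
  A^0: L=1 ×12, L=3 ×53, L=5 ×5
  A^-2: L=2 ×45, L=4 ×11
  A^-4: L=1 ×15, L=3 ×13
  A^-6: L=2 ×8
  A^-8: L=3 ×1
Each group contributes A^e * Σ count * d^(L-1):
Powers of d = -A^2 - A^-2: d^2 = A^4 + 2 + A^-4; d^3 = -A^6 - 3*A^2 - 3*A^-2 - A^-6; d^4 = A^8 + 4*A^4 + 6 + 4*A^-4 + A^-8; d^5 = -A^10 - 5*A^6 - 10*A^2 - 10*A^-2 - 5*A^-6 - A^-10.
  A^8 * (d^4) = A^16 + 4*A^12 + 6*A^8 + 4*A^4 + 1
  A^6 * (7*d^3 + d^5) = -A^16 - 12*A^12 - 31*A^8 - 31*A^4 - 12 - A^-4
  A^4 * (19*d^2 + 9*d^4) = 9*A^12 + 55*A^8 + 92*A^4 + 55 + 9*A^-4
  A^2 * (24*d + 31*d^3 + d^5) = -A^12 - 36*A^8 - 127*A^4 - 127 - 36*A^-4 - A^-8
  A^0 * (12 + 53*d^2 + 5*d^4) = 5*A^8 + 73*A^4 + 148 + 73*A^-4 + 5*A^-8
  A^-2 * (45*d + 11*d^3) = -11*A^4 - 78 - 78*A^-4 - 11*A^-8
  A^-4 * (15 + 13*d^2) = 13 + 41*A^-4 + 13*A^-8
  A^-6 * (8*d) = -8*A^-4 - 8*A^-8
  A^-8 * (d^2) = A^-4 + 2*A^-8 + A^-12
Summing the groups: <K> = -A^8 + A^-4 + A^-12
Normalise by the writhe: (-A^3)^(-w) = (-A^3)^(8) = A^24, so f(A) = A^24 * <K> = -A^32 + A^20 + A^12.
Substitute A = t^(-1/4), i.e. A^e → t^(-e/4): V(t) = t^-3 + t^-5 - t^-8

Answer: t^-3 + t^-5 - t^-8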